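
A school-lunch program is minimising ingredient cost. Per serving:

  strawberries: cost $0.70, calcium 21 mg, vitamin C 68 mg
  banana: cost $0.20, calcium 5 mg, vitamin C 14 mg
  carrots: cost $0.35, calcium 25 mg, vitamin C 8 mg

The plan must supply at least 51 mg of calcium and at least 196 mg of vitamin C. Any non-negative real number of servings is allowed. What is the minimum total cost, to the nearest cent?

The cheapest plan sits at a corner of the feasible region — with two constraints it uses at most two foods.
strawberries only: max(51/21, 196/68) = 2.882 servings → $2.02.
banana only: max(51/5, 196/14) = 14 servings → $2.80.
carrots only: max(51/25, 196/8) = 24.5 servings → $8.57.
strawberries + banana: intersection lies outside the first quadrant.
strawberries + carrots: the both-tight solution has a negative serving — not a feasible corner.
banana + carrots with both targets exact would need a negative amount; discard.
The minimum over all feasible corners is $2.02.

$2.02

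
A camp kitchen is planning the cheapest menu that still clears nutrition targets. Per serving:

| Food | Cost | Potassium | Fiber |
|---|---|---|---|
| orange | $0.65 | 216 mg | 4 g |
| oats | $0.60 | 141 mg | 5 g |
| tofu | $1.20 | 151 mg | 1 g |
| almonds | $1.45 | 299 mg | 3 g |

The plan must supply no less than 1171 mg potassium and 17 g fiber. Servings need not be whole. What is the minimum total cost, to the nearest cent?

orange only: max(1171/216, 17/4) = 5.421 servings → $3.52.
oats only: max(1171/141, 17/5) = 8.305 servings → $4.98.
tofu only: max(1171/151, 17/1) = 17 servings → $20.40.
almonds only: max(1171/299, 17/3) = 5.667 servings → $8.22.
orange + oats with both targets exact would need a negative amount; discard.
orange + tofu with both tight: 3.598 servings and 2.608 servings → $5.47.
orange + almonds with both tight: 2.865 servings and 1.847 servings → $4.54.
oats + tofu with both tight: 2.274 servings and 5.632 servings → $8.12.
oats + almonds with both tight: 1.465 servings and 3.226 servings → $5.56.
tofu + almonds with both targets exact would need a negative amount; discard.
So the least-cost plan costs $3.52.

$3.52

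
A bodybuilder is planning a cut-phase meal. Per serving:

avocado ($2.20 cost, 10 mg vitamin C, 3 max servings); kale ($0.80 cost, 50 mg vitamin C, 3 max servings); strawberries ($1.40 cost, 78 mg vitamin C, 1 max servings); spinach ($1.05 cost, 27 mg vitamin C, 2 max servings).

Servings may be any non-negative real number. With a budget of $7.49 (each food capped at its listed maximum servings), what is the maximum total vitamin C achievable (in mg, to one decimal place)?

289.2 mg

Vitamin C per dollar: kale 62.5, strawberries 55.71, spinach 25.71, avocado 4.545.
Take 3 servings of kale: spends $2.40, +150.0 mg vitamin C (running total 150.0 mg).
Take 1 serving of strawberries: spends $1.40, +78.0 mg vitamin C (running total 228.0 mg).
Take 2 servings of spinach: spends $2.10, +54.0 mg vitamin C (running total 282.0 mg).
Take 0.7227 servings of avocado: spends $1.59, +7.2 mg vitamin C (running total 289.2 mg).
Greedy by best ratio exhausts the cost allowance optimally: 289.2 mg.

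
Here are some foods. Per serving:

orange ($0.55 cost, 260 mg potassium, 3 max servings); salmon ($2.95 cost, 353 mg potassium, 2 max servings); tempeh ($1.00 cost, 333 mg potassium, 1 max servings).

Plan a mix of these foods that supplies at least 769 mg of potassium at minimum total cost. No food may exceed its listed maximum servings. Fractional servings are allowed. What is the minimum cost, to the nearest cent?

$1.63

Cost per mg of potassium: orange $0.0021, tempeh $0.0030, salmon $0.0084.
Take 2.958 servings of orange: +769.0 mg potassium for $1.63 (total $1.63, still need 0.0 mg).
Filling from the cheapest source first is optimal under one linear minimum: $1.63.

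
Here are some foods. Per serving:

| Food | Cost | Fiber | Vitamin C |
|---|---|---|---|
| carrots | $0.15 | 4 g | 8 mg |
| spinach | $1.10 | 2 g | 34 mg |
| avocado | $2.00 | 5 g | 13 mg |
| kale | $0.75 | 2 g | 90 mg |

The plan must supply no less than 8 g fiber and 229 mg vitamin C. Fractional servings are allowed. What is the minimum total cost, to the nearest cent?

Two binding constraints pin down two serving amounts, so the optimal mix uses at most two foods. The candidates are each food alone (scaled to the tighter of fiber/vitamin C) and each pair with both constraints tight.
carrots only: max(8/4, 229/8) = 28.62 servings → $4.29.
spinach only: max(8/2, 229/34) = 6.735 servings → $7.41.
avocado only: max(8/5, 229/13) = 17.62 servings → $35.23.
kale only: max(8/2, 229/90) = 4 servings → $3.00.
carrots + spinach with both targets exact would need a negative amount; discard.
carrots + avocado with both targets exact would need a negative amount; discard.
carrots + kale with both tight: 0.7616 servings and 2.477 servings → $1.97.
spinach + avocado: intersection lies outside the first quadrant.
spinach + kale with both tight: 2.339 servings and 1.661 servings → $3.82.
avocado + kale with both tight: 0.6179 servings and 2.455 servings → $3.08.
So the least-cost plan costs $1.97.

$1.97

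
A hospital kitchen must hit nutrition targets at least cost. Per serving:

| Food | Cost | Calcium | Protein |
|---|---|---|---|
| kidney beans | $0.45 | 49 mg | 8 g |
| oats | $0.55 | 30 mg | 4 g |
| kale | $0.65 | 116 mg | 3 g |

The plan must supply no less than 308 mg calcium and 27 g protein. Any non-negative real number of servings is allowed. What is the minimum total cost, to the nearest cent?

$2.22

Minimising a linear cost over {calcium ≥ 308, protein ≥ 27, servings ≥ 0} — the optimum is at a vertex, using one or two foods.
kidney beans only: max(308/49, 27/8) = 6.286 servings → $2.83.
oats only: max(308/30, 27/4) = 10.27 servings → $5.65.
kale only: max(308/116, 27/3) = 9 servings → $5.85.
kidney beans + oats: the both-tight solution has a negative serving — not a feasible corner.
kidney beans + kale with both tight: 2.827 servings and 1.461 servings → $2.22.
oats + kale with both tight: 5.904 servings and 1.128 servings → $3.98.
So the least-cost plan costs $2.22.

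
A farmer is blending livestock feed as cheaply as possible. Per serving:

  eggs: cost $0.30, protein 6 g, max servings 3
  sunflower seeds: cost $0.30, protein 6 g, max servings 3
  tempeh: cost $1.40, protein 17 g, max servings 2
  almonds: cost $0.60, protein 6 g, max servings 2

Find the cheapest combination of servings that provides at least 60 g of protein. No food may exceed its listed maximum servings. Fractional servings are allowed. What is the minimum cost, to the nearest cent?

Cost per g of protein: eggs $0.0500, sunflower seeds $0.0500, tempeh $0.0824, almonds $0.1000.
Take 3 servings of eggs: +18.0 g protein for $0.90 (total $0.90, still need 42.0 g).
Take 3 servings of sunflower seeds: +18.0 g protein for $0.90 (total $1.80, still need 24.0 g).
Take 1.412 servings of tempeh: +24.0 g protein for $1.98 (total $3.78, still need 0.0 g).
Filling from the cheapest source first is optimal under one linear minimum: $3.78.

$3.78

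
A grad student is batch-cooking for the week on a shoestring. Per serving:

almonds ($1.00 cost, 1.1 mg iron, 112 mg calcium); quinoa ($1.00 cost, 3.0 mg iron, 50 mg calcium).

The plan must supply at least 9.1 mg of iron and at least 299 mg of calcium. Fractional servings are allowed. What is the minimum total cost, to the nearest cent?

Two binding constraints pin down two serving amounts, so the optimal mix uses at most two foods. The candidates are each food alone (scaled to the tighter of iron/calcium) and each pair with both constraints tight.
almonds only: max(9.1/1.1, 299/112) = 8.273 servings → $8.27.
quinoa only: max(9.1/3.0, 299/50) = 5.98 servings → $5.98.
almonds + quinoa with both tight: 1.573 servings and 2.457 servings → $4.03.
Cheapest feasible corner: $4.03.

$4.03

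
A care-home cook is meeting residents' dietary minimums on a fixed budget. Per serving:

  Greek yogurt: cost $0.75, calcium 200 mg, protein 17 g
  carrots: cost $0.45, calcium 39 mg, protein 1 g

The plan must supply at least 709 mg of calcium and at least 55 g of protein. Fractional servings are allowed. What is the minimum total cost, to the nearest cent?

$2.66

Greek yogurt only: max(709/200, 55/17) = 3.545 servings → $2.66.
carrots only: max(709/39, 55/1) = 55 servings → $24.75.
Greek yogurt + carrots with both tight: 3.102 servings and 2.274 servings → $3.35.
So the least-cost plan costs $2.66.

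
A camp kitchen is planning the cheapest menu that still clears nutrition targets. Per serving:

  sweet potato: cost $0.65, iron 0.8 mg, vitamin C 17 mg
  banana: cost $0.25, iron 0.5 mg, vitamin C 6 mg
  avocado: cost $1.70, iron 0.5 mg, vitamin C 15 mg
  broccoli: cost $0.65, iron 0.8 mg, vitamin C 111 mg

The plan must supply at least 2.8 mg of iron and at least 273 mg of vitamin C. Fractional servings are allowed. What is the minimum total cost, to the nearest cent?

$1.99

A basic optimal solution has at most two foods positive. Try each food alone and each pair with both targets met exactly.
sweet potato only: max(2.8/0.8, 273/17) = 16.06 servings → $10.44.
banana only: max(2.8/0.5, 273/6) = 45.5 servings → $11.38.
avocado only: max(2.8/0.5, 273/15) = 18.2 servings → $30.94.
broccoli only: max(2.8/0.8, 273/111) = 3.5 servings → $2.27.
sweet potato + banana: the both-tight solution has a negative serving — not a feasible corner.
sweet potato + avocado with both targets exact would need a negative amount; discard.
sweet potato + broccoli with both tight: 1.229 servings and 2.271 servings → $2.27.
banana + avocado with both targets exact would need a negative amount; discard.
banana + broccoli with both tight: 1.822 servings and 2.361 servings → $1.99.
avocado + broccoli with both tight: 2.124 servings and 2.172 servings → $5.02.
The minimum over all feasible corners is $1.99.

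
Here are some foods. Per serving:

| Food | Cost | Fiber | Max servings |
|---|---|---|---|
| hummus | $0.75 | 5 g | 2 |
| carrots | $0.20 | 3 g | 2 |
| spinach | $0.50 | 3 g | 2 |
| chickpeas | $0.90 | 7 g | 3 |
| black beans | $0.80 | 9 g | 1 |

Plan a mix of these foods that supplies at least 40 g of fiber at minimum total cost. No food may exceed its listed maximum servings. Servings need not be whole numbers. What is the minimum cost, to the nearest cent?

$4.50

Cost per g of fiber: carrots $0.0667, black beans $0.0889, chickpeas $0.1286, hummus $0.1500, spinach $0.1667.
Take 2 servings of carrots: +6.0 g fiber for $0.40 (total $0.40, still need 34.0 g).
Take 1 serving of black beans: +9.0 g fiber for $0.80 (total $1.20, still need 25.0 g).
Take 3 servings of chickpeas: +21.0 g fiber for $2.70 (total $3.90, still need 4.0 g).
Take 0.8 servings of hummus: +4.0 g fiber for $0.60 (total $4.50, still need 0.0 g).
Filling from the cheapest source first is optimal under one linear minimum: $4.50.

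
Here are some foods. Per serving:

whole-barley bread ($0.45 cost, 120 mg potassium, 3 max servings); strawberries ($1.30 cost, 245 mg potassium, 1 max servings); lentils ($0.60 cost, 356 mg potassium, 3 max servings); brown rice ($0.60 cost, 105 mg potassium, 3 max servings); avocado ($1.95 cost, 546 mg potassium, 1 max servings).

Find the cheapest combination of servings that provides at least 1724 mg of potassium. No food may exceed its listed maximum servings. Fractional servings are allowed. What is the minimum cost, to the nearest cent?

Cost per mg of potassium: lentils $0.0017, avocado $0.0036, whole-barley bread $0.0037, strawberries $0.0053, brown rice $0.0057.
Take 3 servings of lentils: +1068.0 mg potassium for $1.80 (total $1.80, still need 656.0 mg).
Take 1 serving of avocado: +546.0 mg potassium for $1.95 (total $3.75, still need 110.0 mg).
Take 0.9167 servings of whole-barley bread: +110.0 mg potassium for $0.41 (total $4.16, still need 0.0 mg).
Greedy by cheapest-per-mg is optimal for a single linear constraint, so the minimum cost is $4.16.

$4.16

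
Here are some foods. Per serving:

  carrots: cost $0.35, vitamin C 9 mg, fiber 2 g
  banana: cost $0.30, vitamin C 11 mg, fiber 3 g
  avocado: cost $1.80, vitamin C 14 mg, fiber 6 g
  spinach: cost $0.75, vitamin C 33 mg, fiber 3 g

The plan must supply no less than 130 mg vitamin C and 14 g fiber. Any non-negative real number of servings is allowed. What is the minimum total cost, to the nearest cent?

With two linear requirements the optimum uses one or two foods; enumerate the corners.
carrots only: max(130/9, 14/2) = 14.44 servings → $5.06.
banana only: max(130/11, 14/3) = 11.82 servings → $3.55.
avocado only: max(130/14, 14/6) = 9.286 servings → $16.71.
spinach only: max(130/33, 14/3) = 4.667 servings → $3.50.
carrots + banana: the both-tight solution has a negative serving — not a feasible corner.
carrots + avocado with both targets exact would need a negative amount; discard.
carrots + spinach with both tight: 1.846 servings and 3.436 servings → $3.22.
banana + avocado: intersection lies outside the first quadrant.
banana + spinach with both tight: 1.091 servings and 3.576 servings → $3.01.
avocado + spinach with both tight: 0.4615 servings and 3.744 servings → $3.64.
The minimum over all feasible corners is $3.01.

$3.01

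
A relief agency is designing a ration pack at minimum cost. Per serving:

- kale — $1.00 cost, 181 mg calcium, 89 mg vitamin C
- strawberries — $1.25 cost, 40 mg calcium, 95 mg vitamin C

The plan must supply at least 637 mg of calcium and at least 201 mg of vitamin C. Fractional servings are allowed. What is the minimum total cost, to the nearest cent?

$3.52

Compare the cost at each extreme point of the feasible region.
kale only: max(637/181, 201/89) = 3.519 servings → $3.52.
strawberries only: max(637/40, 201/95) = 15.93 servings → $19.91.
kale + strawberries: intersection lies outside the first quadrant.
So the least-cost plan costs $3.52.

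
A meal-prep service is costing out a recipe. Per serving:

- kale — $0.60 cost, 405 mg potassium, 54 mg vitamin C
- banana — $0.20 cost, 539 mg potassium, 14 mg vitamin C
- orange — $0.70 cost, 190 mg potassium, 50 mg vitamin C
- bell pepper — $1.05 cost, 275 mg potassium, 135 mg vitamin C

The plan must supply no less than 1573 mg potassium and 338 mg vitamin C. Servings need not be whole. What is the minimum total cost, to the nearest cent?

This is a tiny linear program; its minimum lies at a vertex of the feasible set. List the vertices and price them.
kale only: max(1573/405, 338/54) = 6.259 servings → $3.76.
banana only: max(1573/539, 338/14) = 24.14 servings → $4.83.
orange only: max(1573/190, 338/50) = 8.279 servings → $5.80.
bell pepper only: max(1573/275, 338/135) = 5.72 servings → $6.01.
kale + banana: the both-tight solution has a negative serving — not a feasible corner.
kale + orange with both tight: 1.444 servings and 5.2 servings → $4.51.
kale + bell pepper with both tight: 2.998 servings and 1.304 servings → $3.17.
banana + orange with both tight: 0.5941 servings and 6.594 servings → $4.73.
banana + bell pepper with both tight: 1.733 servings and 2.324 servings → $2.79.
orange + bell pepper with both targets exact would need a negative amount; discard.
Cheapest feasible corner: $2.79.

$2.79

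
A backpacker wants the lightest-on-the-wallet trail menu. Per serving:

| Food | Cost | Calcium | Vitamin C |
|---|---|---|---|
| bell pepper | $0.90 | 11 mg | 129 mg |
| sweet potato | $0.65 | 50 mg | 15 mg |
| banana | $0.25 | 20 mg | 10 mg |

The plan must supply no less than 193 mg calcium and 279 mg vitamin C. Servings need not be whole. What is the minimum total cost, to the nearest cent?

$3.54

With two linear requirements the optimum uses one or two foods; enumerate the corners.
bell pepper only: max(193/11, 279/129) = 17.55 servings → $15.79.
sweet potato only: max(193/50, 279/15) = 18.6 servings → $12.09.
banana only: max(193/20, 279/10) = 27.9 servings → $6.97.
bell pepper + sweet potato with both tight: 1.759 servings and 3.473 servings → $3.84.
bell pepper + banana with both tight: 1.478 servings and 8.837 servings → $3.54.
sweet potato + banana with both targets exact would need a negative amount; discard.
The minimum over all feasible corners is $3.54.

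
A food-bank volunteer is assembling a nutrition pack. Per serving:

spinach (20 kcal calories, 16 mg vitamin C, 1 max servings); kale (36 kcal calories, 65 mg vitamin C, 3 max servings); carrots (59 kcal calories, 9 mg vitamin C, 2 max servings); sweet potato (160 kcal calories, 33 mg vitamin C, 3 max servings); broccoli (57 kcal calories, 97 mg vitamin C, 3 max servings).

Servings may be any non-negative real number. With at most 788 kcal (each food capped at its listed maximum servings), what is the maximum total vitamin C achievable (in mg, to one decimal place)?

602.4 mg

Vitamin C per kcal: kale 1.806, broccoli 1.702, spinach 0.8, sweet potato 0.2062, carrots 0.1525.
Take 3 servings of kale: uses 108 kcal, +195.0 mg vitamin C (running total 195.0 mg).
Take 3 servings of broccoli: uses 171 kcal, +291.0 mg vitamin C (running total 486.0 mg).
Take 1 serving of spinach: uses 20 kcal, +16.0 mg vitamin C (running total 502.0 mg).
Take 3 servings of sweet potato: uses 480 kcal, +99.0 mg vitamin C (running total 601.0 mg).
Take 0.1525 servings of carrots: uses 9 kcal, +1.4 mg vitamin C (running total 602.4 mg).
Greedy by best ratio exhausts the calories allowance optimally: 602.4 mg.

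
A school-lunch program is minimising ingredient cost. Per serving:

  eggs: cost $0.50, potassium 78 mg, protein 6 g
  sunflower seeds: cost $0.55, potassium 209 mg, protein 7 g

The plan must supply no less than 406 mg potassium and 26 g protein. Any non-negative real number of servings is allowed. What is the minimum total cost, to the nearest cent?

The cheapest plan sits at a corner of the feasible region — with two constraints it uses at most two foods.
eggs only: max(406/78, 26/6) = 5.205 servings → $2.60.
sunflower seeds only: max(406/209, 26/7) = 3.714 servings → $2.04.
eggs + sunflower seeds with both tight: 3.661 servings and 0.5763 servings → $2.15.
The minimum over all feasible corners is $2.04.

$2.04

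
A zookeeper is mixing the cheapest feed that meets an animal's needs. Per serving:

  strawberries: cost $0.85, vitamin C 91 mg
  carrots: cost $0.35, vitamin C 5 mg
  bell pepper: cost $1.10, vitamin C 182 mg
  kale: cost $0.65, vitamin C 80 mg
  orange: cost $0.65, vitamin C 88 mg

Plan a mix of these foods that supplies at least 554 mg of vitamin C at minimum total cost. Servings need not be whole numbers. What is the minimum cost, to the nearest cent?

Cost per mg of vitamin C: bell pepper $0.0060, orange $0.0074, kale $0.0081, strawberries $0.0093, carrots $0.0700.
With no serving limits, use only bell pepper: 554 mg / 182 mg = 3.044 servings × $1.10 = $3.35.

$3.35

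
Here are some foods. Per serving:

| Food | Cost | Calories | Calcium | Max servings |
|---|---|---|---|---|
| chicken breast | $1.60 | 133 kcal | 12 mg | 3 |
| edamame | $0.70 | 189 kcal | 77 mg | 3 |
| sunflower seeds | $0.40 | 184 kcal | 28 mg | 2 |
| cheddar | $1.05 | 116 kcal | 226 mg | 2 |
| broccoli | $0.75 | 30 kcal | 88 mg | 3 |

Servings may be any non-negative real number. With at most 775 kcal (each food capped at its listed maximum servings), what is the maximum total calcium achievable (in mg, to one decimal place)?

900.6 mg

Calcium per kcal: broccoli 2.933, cheddar 1.948, edamame 0.4074, sunflower seeds 0.1522, chicken breast 0.09023.
Take 3 servings of broccoli: uses 90 kcal, +264.0 mg calcium (running total 264.0 mg).
Take 2 servings of cheddar: uses 232 kcal, +452.0 mg calcium (running total 716.0 mg).
Take 2.397 servings of edamame: uses 453 kcal, +184.6 mg calcium (running total 900.6 mg).
Greedy by best ratio exhausts the calories allowance optimally: 900.6 mg.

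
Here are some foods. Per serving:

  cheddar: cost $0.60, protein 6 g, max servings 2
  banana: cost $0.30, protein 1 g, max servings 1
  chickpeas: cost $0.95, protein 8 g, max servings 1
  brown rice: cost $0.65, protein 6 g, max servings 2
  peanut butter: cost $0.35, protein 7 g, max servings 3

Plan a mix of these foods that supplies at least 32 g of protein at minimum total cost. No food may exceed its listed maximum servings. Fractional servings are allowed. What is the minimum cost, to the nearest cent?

$2.15

Cost per g of protein: peanut butter $0.0500, cheddar $0.1000, brown rice $0.1083, chickpeas $0.1187, banana $0.3000.
Take 3 servings of peanut butter: +21.0 g protein for $1.05 (total $1.05, still need 11.0 g).
Take 1.833 servings of cheddar: +11.0 g protein for $1.10 (total $2.15, still need 0.0 g).
Greedy by cheapest-per-g is optimal for a single linear constraint, so the minimum cost is $2.15.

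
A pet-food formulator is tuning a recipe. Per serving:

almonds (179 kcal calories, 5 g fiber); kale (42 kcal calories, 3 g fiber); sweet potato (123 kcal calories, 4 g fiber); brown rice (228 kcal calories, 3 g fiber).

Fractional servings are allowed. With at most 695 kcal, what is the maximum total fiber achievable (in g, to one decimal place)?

49.6 g

Fiber per kcal: kale 0.07143, sweet potato 0.03252, almonds 0.02793, brown rice 0.01316.
With no serving limits, spend the whole calories allowance on kale: 695 kcal / 42 kcal × 3 g = 49.6 g.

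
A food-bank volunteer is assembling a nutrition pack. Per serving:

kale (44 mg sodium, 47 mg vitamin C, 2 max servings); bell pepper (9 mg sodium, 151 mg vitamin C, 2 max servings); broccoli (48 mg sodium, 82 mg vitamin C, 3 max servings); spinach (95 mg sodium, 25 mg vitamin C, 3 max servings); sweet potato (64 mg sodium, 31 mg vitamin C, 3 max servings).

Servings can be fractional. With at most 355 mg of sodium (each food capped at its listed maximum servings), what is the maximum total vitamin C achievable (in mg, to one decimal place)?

Vitamin C per mg sodium: bell pepper 16.78, broccoli 1.708, kale 1.068, sweet potato 0.4844, spinach 0.2632.
Take 2 servings of bell pepper: uses 18 mg sodium, +302.0 mg vitamin C (running total 302.0 mg).
Take 3 servings of broccoli: uses 144 mg sodium, +246.0 mg vitamin C (running total 548.0 mg).
Take 2 servings of kale: uses 88 mg sodium, +94.0 mg vitamin C (running total 642.0 mg).
Take 1.641 servings of sweet potato: uses 105 mg sodium, +50.9 mg vitamin C (running total 692.9 mg).
Filling greedily by vitamin C-per-mg sodium is optimal for one linear limit, giving 692.9 mg.

692.9 mg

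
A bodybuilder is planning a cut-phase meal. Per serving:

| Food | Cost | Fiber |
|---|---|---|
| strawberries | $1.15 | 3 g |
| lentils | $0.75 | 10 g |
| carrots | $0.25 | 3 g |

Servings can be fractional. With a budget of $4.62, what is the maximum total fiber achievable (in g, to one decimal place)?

Fiber per dollar: lentils 13.33, carrots 12, strawberries 2.609.
With no serving limits, spend the whole cost allowance on lentils: $4.62 / $0.75 × 10 g = 61.6 g.

61.6 g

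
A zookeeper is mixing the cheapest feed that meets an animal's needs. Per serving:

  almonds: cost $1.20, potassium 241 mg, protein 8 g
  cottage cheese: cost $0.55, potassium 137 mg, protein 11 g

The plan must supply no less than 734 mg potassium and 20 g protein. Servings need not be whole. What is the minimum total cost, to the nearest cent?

A basic optimal solution has at most two foods positive. Try each food alone and each pair with both targets met exactly.
almonds only: max(734/241, 20/8) = 3.046 servings → $3.65.
cottage cheese only: max(734/137, 20/11) = 5.358 servings → $2.95.
almonds + cottage cheese with both targets exact would need a negative amount; discard.
Cheapest feasible corner: $2.95.

$2.95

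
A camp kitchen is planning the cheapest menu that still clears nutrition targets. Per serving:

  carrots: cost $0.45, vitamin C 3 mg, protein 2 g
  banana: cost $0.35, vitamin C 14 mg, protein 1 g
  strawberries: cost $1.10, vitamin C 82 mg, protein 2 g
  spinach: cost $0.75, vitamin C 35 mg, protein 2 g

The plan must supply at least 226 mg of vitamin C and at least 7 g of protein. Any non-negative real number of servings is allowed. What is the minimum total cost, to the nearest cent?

Compare the cost at each extreme point of the feasible region.
carrots only: max(226/3, 7/2) = 75.33 servings → $33.90.
banana only: max(226/14, 7/1) = 16.14 servings → $5.65.
strawberries only: max(226/82, 7/2) = 3.5 servings → $3.85.
spinach only: max(226/35, 7/2) = 6.457 servings → $4.84.
carrots + banana: intersection lies outside the first quadrant.
carrots + strawberries with both tight: 0.7722 servings and 2.728 servings → $3.35.
carrots + spinach with both targets exact would need a negative amount; discard.
banana + strawberries with both tight: 2.259 servings and 2.37 servings → $3.40.
banana + spinach with both targets exact would need a negative amount; discard.
strawberries + spinach with both tight: 2.202 servings and 1.298 servings → $3.40.
Cheapest feasible corner: $3.35.

$3.35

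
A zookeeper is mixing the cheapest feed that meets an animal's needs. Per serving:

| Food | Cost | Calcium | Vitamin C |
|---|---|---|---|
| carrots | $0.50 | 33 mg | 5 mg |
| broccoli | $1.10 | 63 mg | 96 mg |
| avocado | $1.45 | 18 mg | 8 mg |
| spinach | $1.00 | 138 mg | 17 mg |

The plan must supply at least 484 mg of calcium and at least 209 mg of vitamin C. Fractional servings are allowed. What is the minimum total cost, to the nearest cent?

$4.60

An LP optimum is at a vertex; with two nutrient constraints at most two foods are used. Check each candidate.
carrots only: max(484/33, 209/5) = 41.8 servings → $20.90.
broccoli only: max(484/63, 209/96) = 7.683 servings → $8.45.
avocado only: max(484/18, 209/8) = 26.89 servings → $38.99.
spinach only: max(484/138, 209/17) = 12.29 servings → $12.29.
carrots + broccoli with both tight: 11.67 servings and 1.569 servings → $7.56.
carrots + avocado with both tight: 0.6322 servings and 25.73 servings → $37.62.
carrots + spinach: intersection lies outside the first quadrant.
broccoli + avocado: intersection lies outside the first quadrant.
broccoli + spinach with both tight: 1.693 servings and 2.734 servings → $4.60.
avocado + spinach with both tight: 25.83 servings and 0.1378 servings → $37.59.
So the least-cost plan costs $4.60.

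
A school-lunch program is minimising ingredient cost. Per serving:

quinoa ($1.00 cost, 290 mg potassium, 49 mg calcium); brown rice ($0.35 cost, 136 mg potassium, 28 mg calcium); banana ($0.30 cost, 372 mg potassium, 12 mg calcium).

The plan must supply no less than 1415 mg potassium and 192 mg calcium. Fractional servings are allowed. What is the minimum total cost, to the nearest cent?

$2.63

With two linear requirements the optimum uses one or two foods; enumerate the corners.
quinoa only: max(1415/290, 192/49) = 4.879 servings → $4.88.
brown rice only: max(1415/136, 192/28) = 10.4 servings → $3.64.
banana only: max(1415/372, 192/12) = 16 servings → $4.80.
quinoa + brown rice with both targets exact would need a negative amount; discard.
quinoa + banana with both tight: 3.692 servings and 0.9259 servings → $3.97.
brown rice + banana with both tight: 6.198 servings and 1.538 servings → $2.63.
So the least-cost plan costs $2.63.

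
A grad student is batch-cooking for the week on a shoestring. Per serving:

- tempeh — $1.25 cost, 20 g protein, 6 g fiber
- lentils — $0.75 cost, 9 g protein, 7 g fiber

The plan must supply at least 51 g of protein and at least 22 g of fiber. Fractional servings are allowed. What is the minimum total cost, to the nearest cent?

$3.48

For a min-cost LP with two ≥-constraints, a basic feasible solution has at most two positive variables.
tempeh only: max(51/20, 22/6) = 3.667 servings → $4.58.
lentils only: max(51/9, 22/7) = 5.667 servings → $4.25.
tempeh + lentils with both tight: 1.849 servings and 1.558 servings → $3.48.
Cheapest feasible corner: $3.48.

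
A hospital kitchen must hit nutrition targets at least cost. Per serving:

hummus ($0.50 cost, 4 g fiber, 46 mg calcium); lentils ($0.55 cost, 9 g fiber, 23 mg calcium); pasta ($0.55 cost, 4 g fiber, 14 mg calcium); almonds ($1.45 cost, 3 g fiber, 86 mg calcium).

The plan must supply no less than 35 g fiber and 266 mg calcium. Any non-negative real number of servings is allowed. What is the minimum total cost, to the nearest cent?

This is a tiny linear program; its minimum lies at a vertex of the feasible set. List the vertices and price them.
hummus only: max(35/4, 266/46) = 8.75 servings → $4.38.
lentils only: max(35/9, 266/23) = 11.57 servings → $6.36.
pasta only: max(35/4, 266/14) = 19 servings → $10.45.
almonds only: max(35/3, 266/86) = 11.67 servings → $16.92.
hummus + lentils with both tight: 4.935 servings and 1.696 servings → $3.40.
hummus + pasta with both tight: 4.484 servings and 4.266 servings → $4.59.
hummus + almonds with both targets exact would need a negative amount; discard.
lentils + pasta: the both-tight solution has a negative serving — not a feasible corner.
lentils + almonds with both tight: 3.138 servings and 2.254 servings → $4.99.
pasta + almonds with both tight: 7.325 servings and 1.901 servings → $6.78.
Cheapest feasible corner: $3.40.

$3.40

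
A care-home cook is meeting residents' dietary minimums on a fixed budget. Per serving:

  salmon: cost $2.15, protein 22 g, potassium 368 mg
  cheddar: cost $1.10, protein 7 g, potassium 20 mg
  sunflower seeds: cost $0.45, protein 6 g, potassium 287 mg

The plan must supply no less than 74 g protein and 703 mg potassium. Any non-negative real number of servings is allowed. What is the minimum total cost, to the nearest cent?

Two binding constraints pin down two serving amounts, so the optimal mix uses at most two foods. The candidates are each food alone (scaled to the tighter of protein/potassium) and each pair with both constraints tight.
salmon only: max(74/22, 703/368) = 3.364 servings → $7.23.
cheddar only: max(74/7, 703/20) = 35.15 servings → $38.66.
sunflower seeds only: max(74/6, 703/287) = 12.33 servings → $5.55.
salmon + cheddar with both tight: 1.611 servings and 5.508 servings → $9.52.
salmon + sunflower seeds: intersection lies outside the first quadrant.
cheddar + sunflower seeds with both tight: 9.01 servings and 1.822 servings → $10.73.
So the least-cost plan costs $5.55.

$5.55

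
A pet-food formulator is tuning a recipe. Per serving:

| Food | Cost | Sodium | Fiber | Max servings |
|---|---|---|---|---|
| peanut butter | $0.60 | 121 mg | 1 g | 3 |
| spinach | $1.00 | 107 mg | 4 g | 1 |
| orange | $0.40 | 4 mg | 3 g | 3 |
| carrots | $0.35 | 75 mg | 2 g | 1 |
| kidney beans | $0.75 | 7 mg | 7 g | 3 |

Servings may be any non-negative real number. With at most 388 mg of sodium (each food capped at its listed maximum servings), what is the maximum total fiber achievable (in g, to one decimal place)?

Fiber per mg sodium: kidney beans 1, orange 0.75, spinach 0.03738, carrots 0.02667, peanut butter 0.008264.
Take 3 servings of kidney beans: uses 21 mg sodium, +21.0 g fiber (running total 21.0 g).
Take 3 servings of orange: uses 12 mg sodium, +9.0 g fiber (running total 30.0 g).
Take 1 serving of spinach: uses 107 mg sodium, +4.0 g fiber (running total 34.0 g).
Take 1 serving of carrots: uses 75 mg sodium, +2.0 g fiber (running total 36.0 g).
Take 1.43 servings of peanut butter: uses 173 mg sodium, +1.4 g fiber (running total 37.4 g).
Greedy by best ratio exhausts the sodium allowance optimally: 37.4 g.

37.4 g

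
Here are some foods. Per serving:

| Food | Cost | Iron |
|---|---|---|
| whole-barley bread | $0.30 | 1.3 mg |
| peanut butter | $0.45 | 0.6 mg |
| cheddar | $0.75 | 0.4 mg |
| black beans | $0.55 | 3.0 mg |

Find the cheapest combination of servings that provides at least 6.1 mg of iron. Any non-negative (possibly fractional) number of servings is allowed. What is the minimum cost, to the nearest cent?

$1.12

Cost per mg of iron: black beans $0.1833, whole-barley bread $0.2308, peanut butter $0.7500, cheddar $1.8750.
With no serving limits, use only black beans: 6.1 mg / 3.0 mg = 2.033 servings × $0.55 = $1.12.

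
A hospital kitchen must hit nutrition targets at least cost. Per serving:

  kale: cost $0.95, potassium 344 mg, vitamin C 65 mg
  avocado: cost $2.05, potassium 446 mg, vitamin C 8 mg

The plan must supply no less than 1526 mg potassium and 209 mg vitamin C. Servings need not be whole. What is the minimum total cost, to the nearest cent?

$4.21

An LP optimum is at a vertex; with two nutrient constraints at most two foods are used. Check each candidate.
kale only: max(1526/344, 209/65) = 4.436 servings → $4.21.
avocado only: max(1526/446, 209/8) = 26.12 servings → $53.56.
kale + avocado with both tight: 3.087 servings and 1.04 servings → $5.07.
So the least-cost plan costs $4.21.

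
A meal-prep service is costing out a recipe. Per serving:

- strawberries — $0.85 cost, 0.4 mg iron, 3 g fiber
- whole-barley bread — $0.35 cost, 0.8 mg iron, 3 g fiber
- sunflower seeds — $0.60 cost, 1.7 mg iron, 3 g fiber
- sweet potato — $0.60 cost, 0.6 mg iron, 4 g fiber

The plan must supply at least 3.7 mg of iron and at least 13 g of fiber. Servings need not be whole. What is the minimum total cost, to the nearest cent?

$1.58

An LP optimum is at a vertex; with two nutrient constraints at most two foods are used. Check each candidate.
strawberries only: max(3.7/0.4, 13/3) = 9.25 servings → $7.86.
whole-barley bread only: max(3.7/0.8, 13/3) = 4.625 servings → $1.62.
sunflower seeds only: max(3.7/1.7, 13/3) = 4.333 servings → $2.60.
sweet potato only: max(3.7/0.6, 13/4) = 6.167 servings → $3.70.
strawberries + whole-barley bread with both targets exact would need a negative amount; discard.
strawberries + sunflower seeds with both tight: 2.821 servings and 1.513 servings → $3.31.
strawberries + sweet potato: intersection lies outside the first quadrant.
whole-barley bread + sunflower seeds with both tight: 4.074 servings and 0.2593 servings → $1.58.
whole-barley bread + sweet potato with both targets exact would need a negative amount; discard.
sunflower seeds + sweet potato with both tight: 1.4 servings and 2.2 servings → $2.16.
Cheapest feasible corner: $1.58.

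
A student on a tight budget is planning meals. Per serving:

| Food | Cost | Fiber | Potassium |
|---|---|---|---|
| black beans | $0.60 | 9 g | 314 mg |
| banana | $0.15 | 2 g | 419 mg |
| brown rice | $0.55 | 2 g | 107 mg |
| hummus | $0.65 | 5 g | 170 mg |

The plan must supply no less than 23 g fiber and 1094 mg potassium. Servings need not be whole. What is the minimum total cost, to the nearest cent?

black beans only: max(23/9, 1094/314) = 3.484 servings → $2.09.
banana only: max(23/2, 1094/419) = 11.5 servings → $1.73.
brown rice only: max(23/2, 1094/107) = 11.5 servings → $6.33.
hummus only: max(23/5, 1094/170) = 6.435 servings → $4.18.
black beans + banana with both tight: 2.37 servings and 0.8349 servings → $1.55.
black beans + brown rice with both tight: 0.8149 servings and 7.833 servings → $4.80.
black beans + hummus: intersection lies outside the first quadrant.
banana + brown rice with both targets exact would need a negative amount; discard.
banana + hummus with both tight: 0.8889 servings and 4.244 servings → $2.89.
brown rice + hummus with both tight: 8 servings and 1.4 servings → $5.31.
So the least-cost plan costs $1.55.

$1.55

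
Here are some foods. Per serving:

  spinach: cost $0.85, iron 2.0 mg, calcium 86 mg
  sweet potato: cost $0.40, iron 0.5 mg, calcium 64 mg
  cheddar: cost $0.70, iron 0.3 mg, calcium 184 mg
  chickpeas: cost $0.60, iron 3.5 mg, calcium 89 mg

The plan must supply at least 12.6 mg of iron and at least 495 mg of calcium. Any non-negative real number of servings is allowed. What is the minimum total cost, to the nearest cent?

$2.80

A basic optimal solution has at most two foods positive. Try each food alone and each pair with both targets met exactly.
spinach only: max(12.6/2.0, 495/86) = 6.3 servings → $5.36.
sweet potato only: max(12.6/0.5, 495/64) = 25.2 servings → $10.08.
cheddar only: max(12.6/0.3, 495/184) = 42 servings → $29.40.
chickpeas only: max(12.6/3.5, 495/89) = 5.562 servings → $3.34.
spinach + sweet potato: intersection lies outside the first quadrant.
spinach + cheddar with both targets exact would need a negative amount; discard.
spinach + chickpeas with both tight: 4.968 servings and 0.761 servings → $4.68.
sweet potato + cheddar with both targets exact would need a negative amount; discard.
sweet potato + chickpeas with both tight: 3.404 servings and 3.114 servings → $3.23.
cheddar + chickpeas with both tight: 0.99 servings and 3.515 servings → $2.80.
The minimum over all feasible corners is $2.80.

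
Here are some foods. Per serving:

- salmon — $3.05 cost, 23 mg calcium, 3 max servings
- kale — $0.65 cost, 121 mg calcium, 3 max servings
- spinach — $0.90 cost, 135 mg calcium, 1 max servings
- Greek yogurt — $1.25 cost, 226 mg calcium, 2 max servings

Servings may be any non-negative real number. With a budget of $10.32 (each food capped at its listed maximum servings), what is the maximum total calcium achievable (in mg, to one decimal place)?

987.5 mg

Calcium per dollar: kale 186.2, Greek yogurt 180.8, spinach 150, salmon 7.541.
Take 3 servings of kale: spends $1.95, +363.0 mg calcium (running total 363.0 mg).
Take 2 servings of Greek yogurt: spends $2.50, +452.0 mg calcium (running total 815.0 mg).
Take 1 serving of spinach: spends $0.90, +135.0 mg calcium (running total 950.0 mg).
Take 1.63 servings of salmon: spends $4.97, +37.5 mg calcium (running total 987.5 mg).
Filling greedily by calcium-per-dollar is optimal for one linear limit, giving 987.5 mg.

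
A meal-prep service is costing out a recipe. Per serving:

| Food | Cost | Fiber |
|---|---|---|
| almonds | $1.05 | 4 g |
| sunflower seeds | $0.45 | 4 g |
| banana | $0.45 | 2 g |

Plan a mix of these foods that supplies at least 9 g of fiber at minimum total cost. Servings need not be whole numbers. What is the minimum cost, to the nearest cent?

Cost per g of fiber: sunflower seeds $0.1125, banana $0.2250, almonds $0.2625.
With no serving limits, use only sunflower seeds: 9 g / 4 g = 2.25 servings × $0.45 = $1.01.

$1.01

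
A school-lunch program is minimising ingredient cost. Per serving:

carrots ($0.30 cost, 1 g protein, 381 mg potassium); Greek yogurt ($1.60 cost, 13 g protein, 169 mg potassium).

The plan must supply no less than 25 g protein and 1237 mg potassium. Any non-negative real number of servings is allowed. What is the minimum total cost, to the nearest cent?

$3.52

With two linear requirements the optimum uses one or two foods; enumerate the corners.
carrots only: max(25/1, 1237/381) = 25 servings → $7.50.
Greek yogurt only: max(25/13, 1237/169) = 7.32 servings → $11.71.
carrots + Greek yogurt with both tight: 2.478 servings and 1.732 servings → $3.52.
Cheapest feasible corner: $3.52.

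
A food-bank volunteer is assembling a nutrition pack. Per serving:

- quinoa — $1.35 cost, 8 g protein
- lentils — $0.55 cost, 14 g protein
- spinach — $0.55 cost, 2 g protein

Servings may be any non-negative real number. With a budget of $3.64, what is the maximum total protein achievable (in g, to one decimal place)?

Protein per dollar: lentils 25.45, quinoa 5.926, spinach 3.636.
With no serving limits, spend the whole cost allowance on lentils: $3.64 / $0.55 × 14 g = 92.7 g.

92.7 g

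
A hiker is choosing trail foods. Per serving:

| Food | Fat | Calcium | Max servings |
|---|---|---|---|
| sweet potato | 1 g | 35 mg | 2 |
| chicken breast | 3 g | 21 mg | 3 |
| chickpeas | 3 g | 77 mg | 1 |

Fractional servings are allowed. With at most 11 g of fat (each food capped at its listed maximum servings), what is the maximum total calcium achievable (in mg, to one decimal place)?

Calcium per g fat: sweet potato 35, chickpeas 25.67, chicken breast 7.
Take 2 servings of sweet potato: uses 2 g fat, +70.0 mg calcium (running total 70.0 mg).
Take 1 serving of chickpeas: uses 3 g fat, +77.0 mg calcium (running total 147.0 mg).
Take 2 servings of chicken breast: uses 6 g fat, +42.0 mg calcium (running total 189.0 mg).
Greedy by best ratio exhausts the fat allowance optimally: 189.0 mg.

189.0 mg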